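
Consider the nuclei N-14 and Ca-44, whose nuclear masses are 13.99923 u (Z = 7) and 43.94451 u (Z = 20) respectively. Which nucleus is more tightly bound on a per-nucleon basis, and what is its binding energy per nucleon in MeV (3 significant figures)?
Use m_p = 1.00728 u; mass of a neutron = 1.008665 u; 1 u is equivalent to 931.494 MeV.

N-14: Σm = 7(1.00728) + 7(1.008665) = 14.111615 u; Δm = 0.112385 u; E_B = 104.69 MeV; E_B/A = 7.478 MeV
Ca-44: Σm = 20(1.00728) + 24(1.008665) = 44.353560 u; Δm = 0.409050 u; E_B = 381.03 MeV; E_B/A = 8.660 MeV
Ca-44 has the higher binding energy per nucleon, so it is the more tightly bound nucleus.

Ca-44; 8.66 MeV/nucleon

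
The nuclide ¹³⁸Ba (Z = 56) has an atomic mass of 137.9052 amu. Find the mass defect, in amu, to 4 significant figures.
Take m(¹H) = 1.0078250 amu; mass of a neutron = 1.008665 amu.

The nucleus contains 56 protons and 138 − 56 = 82 neutrons.
Total constituent mass: 56 × 1.0078250 + 82 × 1.008665 = 139.1487300 amu
Δm = 139.1487300 − 137.9052 = 1.2435300 amu

1.244 amu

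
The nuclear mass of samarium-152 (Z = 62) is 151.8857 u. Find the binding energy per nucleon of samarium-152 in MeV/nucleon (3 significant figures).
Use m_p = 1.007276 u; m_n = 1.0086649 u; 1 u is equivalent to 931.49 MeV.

8.24 MeV/nucleon

Total constituent mass: 62 × 1.007276 + 90 × 1.0086649 = 153.2309530 u
The mass defect is 153.2309530 − 151.8857 = 1.3452530 u.
E_B = 1.3452530 × 931.49 = 1253.09 MeV
BE/A = 1253.09 MeV / 152 = 8.244 MeV/nucleon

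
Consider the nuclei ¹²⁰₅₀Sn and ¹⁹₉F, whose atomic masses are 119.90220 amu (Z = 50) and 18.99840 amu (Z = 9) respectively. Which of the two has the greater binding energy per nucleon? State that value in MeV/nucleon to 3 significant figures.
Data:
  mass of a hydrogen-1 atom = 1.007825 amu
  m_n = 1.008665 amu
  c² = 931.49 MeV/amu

¹²⁰₅₀Sn: Σm = 50(1.007825) + 70(1.008665) = 120.997800 amu; Δm = 1.095600 amu; E_B = 1020.54 MeV; E_B/A = 8.5045 MeV
¹⁹₉F: Σm = 9(1.007825) + 10(1.008665) = 19.157075 amu; Δm = 0.158675 amu; E_B = 147.80 MeV; E_B/A = 7.779 MeV
¹²⁰₅₀Sn has the higher binding energy per nucleon, so it is the more tightly bound nucleus.

¹²⁰₅₀Sn; 8.50 MeV/nucleon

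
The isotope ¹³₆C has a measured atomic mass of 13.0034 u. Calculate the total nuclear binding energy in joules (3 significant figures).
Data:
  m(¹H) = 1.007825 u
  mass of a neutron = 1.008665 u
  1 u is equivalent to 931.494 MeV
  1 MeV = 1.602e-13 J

With 6 protons and 7 neutrons (A = 13):
Mass of separated nucleons = 6(1.007825) + 7(1.008665) = 6.046950 + 7.060655 = 13.107605 u
Mass defect Δm = 13.107605 − 13.0034 = 0.104205 u
E_B = 0.104205 × 931.494 = 97.0663 MeV
In joules: 97.0663 MeV × 1.602e-13 J/MeV = 1.5550e-11 J

1.56e-11 J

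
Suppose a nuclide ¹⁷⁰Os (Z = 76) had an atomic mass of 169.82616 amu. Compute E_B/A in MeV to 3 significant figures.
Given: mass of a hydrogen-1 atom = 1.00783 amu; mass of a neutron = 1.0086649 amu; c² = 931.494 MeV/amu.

With 76 protons and 94 neutrons (A = 170):
Mass of separated nucleons = 76(1.00783) + 94(1.0086649) = 76.59508 + 94.8145006 = 171.4095806 amu
The mass defect is 171.4095806 − 169.82616 = 1.5834206 amu.
E_B = 1.5834206 × 931.494 = 1474.95 MeV
Per nucleon: 1474.95 / 170 = 8.676 MeV

8.68 MeV/nucleon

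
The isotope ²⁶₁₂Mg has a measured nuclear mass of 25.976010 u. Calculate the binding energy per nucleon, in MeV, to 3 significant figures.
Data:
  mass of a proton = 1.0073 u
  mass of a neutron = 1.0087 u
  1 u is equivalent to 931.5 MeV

8.36 MeV/nucleon

Σm = 12·m_p + 14·m_n = 12.0876 + 14.1218 = 26.2094 u
The mass defect is 26.2094 − 25.976010 = 0.233390 u.
E_B = 0.233390 × 931.5 = 217.403 MeV
Per nucleon: 217.403 / 26 = 8.362 MeV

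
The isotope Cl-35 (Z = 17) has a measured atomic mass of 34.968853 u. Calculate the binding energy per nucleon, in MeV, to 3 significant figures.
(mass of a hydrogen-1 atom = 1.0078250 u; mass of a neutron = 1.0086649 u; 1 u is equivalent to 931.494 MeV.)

Σm = 17·m(¹H) + 18·m_n = 17.1330250 + 18.1559682 = 35.2889932 u
Mass defect Δm = 35.2889932 − 34.968853 = 0.3201402 u
E_B = 0.3201402 × 931.494 = 298.209 MeV
Dividing by A = 35 gives 8.520 MeV per nucleon.

8.52 MeV/nucleon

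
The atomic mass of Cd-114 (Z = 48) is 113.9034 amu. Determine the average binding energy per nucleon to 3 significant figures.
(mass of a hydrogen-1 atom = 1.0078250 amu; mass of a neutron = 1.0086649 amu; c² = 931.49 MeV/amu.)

Z = 48, so N = A − Z = 114 − 48 = 66.
Total constituent mass: 48 × 1.0078250 + 66 × 1.0086649 = 114.9474834 amu
Mass defect Δm = 114.9474834 − 113.9034 = 1.0440834 amu
Converting to energy: 1.0440834 amu × 931.49 MeV/amu = 972.553 MeV
Dividing by A = 114 gives 8.531 MeV per nucleon.

8.53 MeV/nucleon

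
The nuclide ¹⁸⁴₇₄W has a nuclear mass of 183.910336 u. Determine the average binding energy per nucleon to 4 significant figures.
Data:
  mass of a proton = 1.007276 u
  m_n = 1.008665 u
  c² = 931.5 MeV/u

8.005 MeV/nucleon

Z = 74, so N = A − Z = 184 − 74 = 110.
Σm = 74·m_p + 110·m_n = 74.538424 + 110.953150 = 185.491574 u
The mass defect is 185.491574 − 183.910336 = 1.581238 u.
E_B = 1.581238 × 931.5 = 1472.92 MeV
BE/A = 1472.92 MeV / 184 = 8.005 MeV/nucleon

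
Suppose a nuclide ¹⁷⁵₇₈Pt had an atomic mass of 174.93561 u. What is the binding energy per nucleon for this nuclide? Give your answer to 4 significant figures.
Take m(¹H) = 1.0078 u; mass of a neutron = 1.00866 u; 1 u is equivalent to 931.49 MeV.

Σm = 78·m(¹H) + 97·m_n = 78.6084 + 97.84002 = 176.44842 u
Δm = 176.44842 − 174.93561 = 1.51281 u
Binding energy = Δm·c² = 1.51281 × 931.49 MeV/u = 1409.17 MeV
Per nucleon: 1409.17 / 175 = 8.052 MeV

8.052 MeV/nucleon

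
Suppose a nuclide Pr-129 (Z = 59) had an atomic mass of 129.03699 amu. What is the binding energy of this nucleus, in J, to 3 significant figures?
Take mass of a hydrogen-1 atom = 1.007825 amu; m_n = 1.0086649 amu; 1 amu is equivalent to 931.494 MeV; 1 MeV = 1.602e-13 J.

1.54e-10 J

Total constituent mass: 59 × 1.007825 + 70 × 1.0086649 = 130.0682180 amu
The mass defect is 130.0682180 − 129.03699 = 1.0312280 amu.
E_B = 1.0312280 × 931.494 = 960.583 MeV
In joules: 960.583 MeV × 1.602e-13 J/MeV = 1.5389e-10 J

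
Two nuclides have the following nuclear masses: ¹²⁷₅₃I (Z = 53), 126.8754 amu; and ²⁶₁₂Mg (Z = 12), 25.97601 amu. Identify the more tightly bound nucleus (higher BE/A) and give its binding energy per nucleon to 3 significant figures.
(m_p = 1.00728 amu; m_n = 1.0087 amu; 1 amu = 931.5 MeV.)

¹²⁷₅₃I; 8.47 MeV/nucleon

¹²⁷₅₃I: Σm = 53(1.00728) + 74(1.0087) = 128.02964 amu; Δm = 1.15424 amu; E_B = 1075.2 MeV; E_B/A = 8.466 MeV
²⁶₁₂Mg: Σm = 12(1.00728) + 14(1.0087) = 26.20916 amu; Δm = 0.23315 amu; E_B = 217.18 MeV; E_B/A = 8.353 MeV
¹²⁷₅₃I has the higher binding energy per nucleon, so it is the more tightly bound nucleus.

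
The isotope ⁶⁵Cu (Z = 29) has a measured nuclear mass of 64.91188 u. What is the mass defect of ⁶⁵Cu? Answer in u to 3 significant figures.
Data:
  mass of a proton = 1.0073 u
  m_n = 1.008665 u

Z = 29, so N = A − Z = 65 − 29 = 36.
Total constituent mass: 29 × 1.0073 + 36 × 1.008665 = 65.523640 u
Mass defect Δm = 65.523640 − 64.91188 = 0.611760 u

0.612 u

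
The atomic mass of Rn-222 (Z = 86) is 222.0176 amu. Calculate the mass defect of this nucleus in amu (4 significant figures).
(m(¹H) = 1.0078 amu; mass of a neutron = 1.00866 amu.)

1.831 amu

Z = 86, so N = A − Z = 222 − 86 = 136.
Σm = 86·m(¹H) + 136·m_n = 86.6708 + 137.17776 = 223.84856 amu
Mass defect Δm = 223.84856 − 222.0176 = 1.83096 amu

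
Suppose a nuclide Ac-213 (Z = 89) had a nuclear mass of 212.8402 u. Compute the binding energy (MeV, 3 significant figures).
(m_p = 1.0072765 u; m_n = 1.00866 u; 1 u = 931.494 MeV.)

Mass of separated nucleons = 89(1.0072765) + 124(1.00866) = 89.6476085 + 125.07384 = 214.7214485 u
The mass defect is 214.7214485 − 212.8402 = 1.8812485 u.
E_B = 1.8812485 × 931.494 = 1752.37 MeV

1750 MeV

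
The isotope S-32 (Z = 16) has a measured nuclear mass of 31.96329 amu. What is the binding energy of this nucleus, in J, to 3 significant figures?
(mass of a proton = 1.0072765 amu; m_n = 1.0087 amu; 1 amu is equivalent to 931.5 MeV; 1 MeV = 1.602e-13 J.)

4.36e-11 J

The nucleus contains 16 protons and 32 − 16 = 16 neutrons.
Mass of separated nucleons = 16(1.0072765) + 16(1.0087) = 16.1164240 + 16.1392 = 32.2556240 amu
The mass defect is 32.2556240 − 31.96329 = 0.2923340 amu.
Binding energy = Δm·c² = 0.2923340 × 931.5 MeV/amu = 272.309 MeV
In joules: 272.309 MeV × 1.602e-13 J/MeV = 4.3624e-11 J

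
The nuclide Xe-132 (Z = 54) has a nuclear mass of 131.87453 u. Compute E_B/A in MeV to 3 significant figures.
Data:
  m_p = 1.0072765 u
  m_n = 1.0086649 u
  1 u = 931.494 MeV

8.43 MeV/nucleon

Σm = 54·m_p + 78·m_n = 54.3929310 + 78.6758622 = 133.0687932 u
The mass defect is 133.0687932 − 131.87453 = 1.1942632 u.
E_B = 1.1942632 × 931.494 = 1112.45 MeV
BE/A = 1112.45 MeV / 132 = 8.428 MeV/nucleon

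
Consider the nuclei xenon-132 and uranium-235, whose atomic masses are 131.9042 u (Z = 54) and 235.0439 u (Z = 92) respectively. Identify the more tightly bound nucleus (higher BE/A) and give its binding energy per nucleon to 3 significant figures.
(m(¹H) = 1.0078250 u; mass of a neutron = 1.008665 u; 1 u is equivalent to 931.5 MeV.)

xenon-132; 8.43 MeV/nucleon

xenon-132: Σm = 54(1.0078250) + 78(1.008665) = 133.0984200 u; Δm = 1.1942200 u; E_B = 1112.4 MeV; E_B/A = 8.427 MeV
uranium-235: Σm = 92(1.0078250) + 143(1.008665) = 236.9589950 u; Δm = 1.9150950 u; E_B = 1783.9 MeV; E_B/A = 7.591 MeV
xenon-132 has the higher binding energy per nucleon, so it is the more tightly bound nucleus.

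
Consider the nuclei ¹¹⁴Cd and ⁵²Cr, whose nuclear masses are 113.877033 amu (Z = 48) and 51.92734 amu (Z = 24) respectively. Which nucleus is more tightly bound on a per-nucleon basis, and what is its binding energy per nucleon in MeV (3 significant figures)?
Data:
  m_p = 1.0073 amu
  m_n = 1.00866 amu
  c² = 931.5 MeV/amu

¹¹⁴Cd: Σm = 48(1.0073) + 66(1.00866) = 114.92196 amu; Δm = 1.044927 amu; E_B = 973.35 MeV; E_B/A = 8.538 MeV
⁵²Cr: Σm = 24(1.0073) + 28(1.00866) = 52.41768 amu; Δm = 0.49034 amu; E_B = 456.75 MeV; E_B/A = 8.784 MeV
⁵²Cr has the higher binding energy per nucleon, so it is the more tightly bound nucleus.

⁵²Cr; 8.78 MeV/nucleon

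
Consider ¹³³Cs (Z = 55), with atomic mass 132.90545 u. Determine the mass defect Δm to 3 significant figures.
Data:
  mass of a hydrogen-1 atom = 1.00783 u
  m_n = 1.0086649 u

Σm = 55·m(¹H) + 78·m_n = 55.43065 + 78.6758622 = 134.1065122 u
Mass defect Δm = 134.1065122 − 132.90545 = 1.2010622 u

1.20 u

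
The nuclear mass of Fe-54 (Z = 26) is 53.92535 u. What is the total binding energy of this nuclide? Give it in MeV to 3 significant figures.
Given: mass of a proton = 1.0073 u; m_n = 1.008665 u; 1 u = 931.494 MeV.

472 MeV

The nucleus contains 26 protons and 54 − 26 = 28 neutrons.
Σm = 26·m_p + 28·m_n = 26.1898 + 28.242620 = 54.432420 u
The mass defect is 54.432420 − 53.92535 = 0.507070 u.
E_B = 0.507070 × 931.494 = 472.333 MeV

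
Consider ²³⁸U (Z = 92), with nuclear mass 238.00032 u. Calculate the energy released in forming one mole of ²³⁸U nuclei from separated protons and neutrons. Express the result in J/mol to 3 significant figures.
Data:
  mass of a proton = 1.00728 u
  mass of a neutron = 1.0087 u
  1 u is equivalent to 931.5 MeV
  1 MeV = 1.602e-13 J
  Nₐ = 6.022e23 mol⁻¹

The nucleus contains 92 protons and 238 − 92 = 146 neutrons.
Σm = 92·m_p + 146·m_n = 92.66976 + 147.2702 = 239.93996 u
The mass defect is 239.93996 − 238.00032 = 1.93964 u.
Converting to energy: 1.93964 u × 931.5 MeV/u = 1806.77 MeV
Per nucleus in joules: 1806.77 MeV × 1.602e-13 J/MeV = 2.8944e-10 J
Per mole: 2.8944e-10 J × 6.022e23 mol⁻¹ = 1.7430e+14 J/mol

1.74e+14 J/mol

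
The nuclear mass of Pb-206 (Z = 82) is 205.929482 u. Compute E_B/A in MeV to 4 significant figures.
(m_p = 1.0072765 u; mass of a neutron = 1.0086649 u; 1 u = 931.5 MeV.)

7.875 MeV/nucleon

With 82 protons and 124 neutrons (A = 206):
Total constituent mass: 82 × 1.0072765 + 124 × 1.0086649 = 207.6711206 u
Δm = 207.6711206 − 205.929482 = 1.7416386 u
Converting to energy: 1.7416386 u × 931.5 MeV/u = 1622.34 MeV
Dividing by A = 206 gives 7.875 MeV per nucleon.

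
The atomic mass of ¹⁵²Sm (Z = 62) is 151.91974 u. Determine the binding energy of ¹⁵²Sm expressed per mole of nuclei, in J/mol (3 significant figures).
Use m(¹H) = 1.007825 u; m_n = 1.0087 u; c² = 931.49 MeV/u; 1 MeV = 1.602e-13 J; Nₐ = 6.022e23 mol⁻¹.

Z = 62, so N = A − Z = 152 − 62 = 90.
Mass of separated nucleons = 62(1.007825) + 90(1.0087) = 62.485150 + 90.7830 = 153.268150 u
Mass defect Δm = 153.268150 − 151.91974 = 1.348410 u
Converting to energy: 1.348410 u × 931.49 MeV/u = 1256.03 MeV
Per nucleus in joules: 1256.03 MeV × 1.602e-13 J/MeV = 2.0122e-10 J
Per mole: 2.0122e-10 J × 6.022e23 mol⁻¹ = 1.2117e+14 J/mol

1.21e+14 J/mol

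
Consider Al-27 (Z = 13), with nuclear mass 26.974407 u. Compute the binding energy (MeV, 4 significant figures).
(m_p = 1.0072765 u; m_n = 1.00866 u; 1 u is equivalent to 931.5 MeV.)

With 13 protons and 14 neutrons (A = 27):
Σm = 13·m_p + 14·m_n = 13.0945945 + 14.12124 = 27.2158345 u
The mass defect is 27.2158345 − 26.974407 = 0.2414275 u.
Converting to energy: 0.2414275 u × 931.5 MeV/u = 224.890 MeV

224.9 MeV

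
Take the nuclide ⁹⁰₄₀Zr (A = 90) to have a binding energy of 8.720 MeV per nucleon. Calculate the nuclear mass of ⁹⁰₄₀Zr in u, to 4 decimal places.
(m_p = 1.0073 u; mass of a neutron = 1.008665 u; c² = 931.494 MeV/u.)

89.8827 u

Total binding energy = 90 × 8.720 = 784.800 MeV
Mass defect = 784.800 MeV / (931.494 MeV/u) = 0.842518 u
Constituent mass = 40(1.0073) + 50(1.008665) = 90.725250 u
Nuclear mass = 90.725250 − 0.842518 = 89.882732 u ≈ 89.8827 u (to 4 decimal places)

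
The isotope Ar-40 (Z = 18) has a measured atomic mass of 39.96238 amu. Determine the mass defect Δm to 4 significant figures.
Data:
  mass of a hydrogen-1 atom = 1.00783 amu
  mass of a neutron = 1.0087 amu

0.3700 amu

Total constituent mass: 18 × 1.00783 + 22 × 1.0087 = 40.33234 amu
Mass defect Δm = 40.33234 − 39.96238 = 0.36996 amu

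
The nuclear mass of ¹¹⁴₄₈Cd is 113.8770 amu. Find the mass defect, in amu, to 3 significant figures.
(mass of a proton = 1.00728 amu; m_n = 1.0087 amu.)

1.05 amu

Mass of separated nucleons = 48(1.00728) + 66(1.0087) = 48.34944 + 66.5742 = 114.92364 amu
Δm = 114.92364 − 113.8770 = 1.04664 amu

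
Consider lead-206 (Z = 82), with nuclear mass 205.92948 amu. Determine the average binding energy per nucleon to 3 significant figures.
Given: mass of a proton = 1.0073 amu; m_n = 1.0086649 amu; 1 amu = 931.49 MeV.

7.88 MeV/nucleon

The nucleus contains 82 protons and 206 − 82 = 124 neutrons.
Σm = 82·m_p + 124·m_n = 82.5986 + 125.0744476 = 207.6730476 amu
The mass defect is 207.6730476 − 205.92948 = 1.7435676 amu.
Converting to energy: 1.7435676 amu × 931.49 MeV/amu = 1624.12 MeV
Per nucleon: 1624.12 / 206 = 7.884 MeV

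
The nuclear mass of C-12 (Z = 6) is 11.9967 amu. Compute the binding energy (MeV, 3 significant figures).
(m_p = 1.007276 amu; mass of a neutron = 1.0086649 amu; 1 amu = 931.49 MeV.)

Z = 6, so N = A − Z = 12 − 6 = 6.
Total constituent mass: 6 × 1.007276 + 6 × 1.0086649 = 12.0956454 amu
The mass defect is 12.0956454 − 11.9967 = 0.0989454 amu.
Converting to energy: 0.0989454 amu × 931.49 MeV/amu = 92.1667 MeV

92.2 MeV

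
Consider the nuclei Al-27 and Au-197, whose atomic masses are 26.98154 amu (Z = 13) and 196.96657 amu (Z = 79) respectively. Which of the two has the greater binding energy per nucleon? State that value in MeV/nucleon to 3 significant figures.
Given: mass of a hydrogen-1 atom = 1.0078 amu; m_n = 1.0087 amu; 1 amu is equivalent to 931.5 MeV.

Al-27; 8.34 MeV/nucleon

Al-27: Σm = 13(1.0078) + 14(1.0087) = 27.2232 amu; Δm = 0.24166 amu; E_B = 225.11 MeV; E_B/A = 8.337 MeV
Au-197: Σm = 79(1.0078) + 118(1.0087) = 198.6428 amu; Δm = 1.67623 amu; E_B = 1561.4 MeV; E_B/A = 7.926 MeV
Al-27 has the higher binding energy per nucleon, so it is the more tightly bound nucleus.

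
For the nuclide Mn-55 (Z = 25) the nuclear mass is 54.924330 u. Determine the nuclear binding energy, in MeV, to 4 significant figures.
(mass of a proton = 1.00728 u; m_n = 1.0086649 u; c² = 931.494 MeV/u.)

Mass of separated nucleons = 25(1.00728) + 30(1.0086649) = 25.18200 + 30.2599470 = 55.4419470 u
Δm = 55.4419470 − 54.924330 = 0.5176170 u
Converting to energy: 0.5176170 u × 931.494 MeV/u = 482.157 MeV

482.2 MeV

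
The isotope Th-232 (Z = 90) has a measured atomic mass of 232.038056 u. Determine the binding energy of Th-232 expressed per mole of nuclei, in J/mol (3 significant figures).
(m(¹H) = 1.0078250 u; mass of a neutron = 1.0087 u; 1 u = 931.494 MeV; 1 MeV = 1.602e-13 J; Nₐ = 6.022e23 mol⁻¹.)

1.71e+14 J/mol

The nucleus contains 90 protons and 232 − 90 = 142 neutrons.
Σm = 90·m(¹H) + 142·m_n = 90.7042500 + 143.2354 = 233.9396500 u
Mass defect Δm = 233.9396500 − 232.038056 = 1.9015940 u
E_B = 1.9015940 × 931.494 = 1771.32 MeV
Per nucleus in joules: 1771.32 MeV × 1.602e-13 J/MeV = 2.8377e-10 J
Per mole: 2.8377e-10 J × 6.022e23 mol⁻¹ = 1.7089e+14 J/mol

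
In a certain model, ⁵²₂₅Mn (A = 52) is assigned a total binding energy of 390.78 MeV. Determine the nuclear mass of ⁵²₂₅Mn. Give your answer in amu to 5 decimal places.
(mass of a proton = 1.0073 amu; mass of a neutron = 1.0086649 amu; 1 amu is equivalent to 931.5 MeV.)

51.99694 amu

Mass defect = 390.78 MeV / (931.5 MeV/amu) = 0.4195169 amu
Constituent mass = 25(1.0073) + 27(1.0086649) = 52.4164523 amu
Nuclear mass = 52.4164523 − 0.4195169 = 51.9969354 amu ≈ 51.99694 amu (to 5 decimal places)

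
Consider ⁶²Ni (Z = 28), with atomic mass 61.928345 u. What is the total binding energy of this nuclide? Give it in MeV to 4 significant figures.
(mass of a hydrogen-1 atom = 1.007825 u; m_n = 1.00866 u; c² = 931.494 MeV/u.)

545.1 MeV

Mass of separated nucleons = 28(1.007825) + 34(1.00866) = 28.219100 + 34.29444 = 62.513540 u
The mass defect is 62.513540 − 61.928345 = 0.585195 u.
Converting to energy: 0.585195 u × 931.494 MeV/u = 545.106 MeV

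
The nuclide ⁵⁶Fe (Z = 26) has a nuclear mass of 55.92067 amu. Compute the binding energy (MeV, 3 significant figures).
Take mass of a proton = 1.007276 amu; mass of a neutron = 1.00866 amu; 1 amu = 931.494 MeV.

492 MeV

Z = 26, so N = A − Z = 56 − 26 = 30.
Σm = 26·m_p + 30·m_n = 26.189176 + 30.25980 = 56.448976 amu
Δm = 56.448976 − 55.92067 = 0.528306 amu
Binding energy = Δm·c² = 0.528306 × 931.494 MeV/amu = 492.114 MeV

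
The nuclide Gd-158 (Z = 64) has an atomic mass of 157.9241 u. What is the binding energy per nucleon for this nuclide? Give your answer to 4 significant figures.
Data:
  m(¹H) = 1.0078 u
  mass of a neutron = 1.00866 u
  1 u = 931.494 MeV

8.190 MeV/nucleon

Σm = 64·m(¹H) + 94·m_n = 64.4992 + 94.81404 = 159.31324 u
Δm = 159.31324 − 157.9241 = 1.38914 u
E_B = 1.38914 × 931.494 = 1293.98 MeV
BE/A = 1293.98 MeV / 158 = 8.190 MeV/nucleon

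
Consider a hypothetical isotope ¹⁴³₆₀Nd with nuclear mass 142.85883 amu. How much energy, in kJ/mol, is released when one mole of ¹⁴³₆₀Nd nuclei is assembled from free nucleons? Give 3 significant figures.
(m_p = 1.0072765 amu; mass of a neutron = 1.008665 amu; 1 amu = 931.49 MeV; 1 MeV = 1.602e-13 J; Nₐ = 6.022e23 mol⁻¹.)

The nucleus contains 60 protons and 143 − 60 = 83 neutrons.
Mass of separated nucleons = 60(1.0072765) + 83(1.008665) = 60.4365900 + 83.719195 = 144.1557850 amu
The mass defect is 144.1557850 − 142.85883 = 1.2969550 amu.
Binding energy = Δm·c² = 1.2969550 × 931.49 MeV/amu = 1208.10 MeV
Per nucleus in joules: 1208.10 MeV × 1.602e-13 J/MeV = 1.9354e-10 J
Per mole: 1.9354e-10 J × 6.022e23 mol⁻¹ = 1.1655e+14 J/mol

1.17e+11 kJ/mol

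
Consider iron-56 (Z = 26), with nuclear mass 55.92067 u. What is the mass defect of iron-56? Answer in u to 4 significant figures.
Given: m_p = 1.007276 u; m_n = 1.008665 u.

Z = 26, so N = A − Z = 56 − 26 = 30.
Total constituent mass: 26 × 1.007276 + 30 × 1.008665 = 56.449126 u
Mass defect Δm = 56.449126 − 55.92067 = 0.528456 u

0.5285 u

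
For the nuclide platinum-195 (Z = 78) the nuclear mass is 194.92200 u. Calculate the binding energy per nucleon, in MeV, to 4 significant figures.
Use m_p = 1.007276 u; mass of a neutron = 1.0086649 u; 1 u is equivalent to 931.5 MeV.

With 78 protons and 117 neutrons (A = 195):
Σm = 78·m_p + 117·m_n = 78.567528 + 118.0137933 = 196.5813213 u
Mass defect Δm = 196.5813213 − 194.92200 = 1.6593213 u
Converting to energy: 1.6593213 u × 931.5 MeV/u = 1545.66 MeV
BE/A = 1545.66 MeV / 195 = 7.926 MeV/nucleon

7.926 MeV/nucleon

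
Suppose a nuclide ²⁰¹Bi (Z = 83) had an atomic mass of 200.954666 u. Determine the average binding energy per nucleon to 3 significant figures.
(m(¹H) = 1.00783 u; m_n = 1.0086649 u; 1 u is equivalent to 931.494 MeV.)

Σm = 83·m(¹H) + 118·m_n = 83.64989 + 119.0224582 = 202.6723482 u
Mass defect Δm = 202.6723482 − 200.954666 = 1.7176822 u
Converting to energy: 1.7176822 u × 931.494 MeV/u = 1600.01 MeV
Per nucleon: 1600.01 / 201 = 7.960 MeV

7.96 MeV/nucleon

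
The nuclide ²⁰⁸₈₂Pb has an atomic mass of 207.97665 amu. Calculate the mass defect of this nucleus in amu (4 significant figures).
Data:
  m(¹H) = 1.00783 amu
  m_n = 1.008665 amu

Mass of separated nucleons = 82(1.00783) + 126(1.008665) = 82.64206 + 127.091790 = 209.733850 amu
Δm = 209.733850 − 207.97665 = 1.757200 amu

1.757 amu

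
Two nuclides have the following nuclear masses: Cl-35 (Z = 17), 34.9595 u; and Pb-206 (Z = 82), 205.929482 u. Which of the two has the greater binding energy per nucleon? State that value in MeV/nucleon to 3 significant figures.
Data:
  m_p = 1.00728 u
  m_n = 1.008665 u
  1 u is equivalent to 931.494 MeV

Cl-35: Σm = 17(1.00728) + 18(1.008665) = 35.279730 u; Δm = 0.320230 u; E_B = 298.29 MeV; E_B/A = 8.523 MeV
Pb-206: Σm = 82(1.00728) + 124(1.008665) = 207.671420 u; Δm = 1.741938 u; E_B = 1622.6 MeV; E_B/A = 7.877 MeV
Cl-35 has the higher binding energy per nucleon, so it is the more tightly bound nucleus.

Cl-35; 8.52 MeV/nucleon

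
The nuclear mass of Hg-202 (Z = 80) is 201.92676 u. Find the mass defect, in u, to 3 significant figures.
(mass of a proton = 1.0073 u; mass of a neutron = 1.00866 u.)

Σm = 80·m_p + 122·m_n = 80.5840 + 123.05652 = 203.64052 u
The mass defect is 203.64052 − 201.92676 = 1.71376 u.

1.71 u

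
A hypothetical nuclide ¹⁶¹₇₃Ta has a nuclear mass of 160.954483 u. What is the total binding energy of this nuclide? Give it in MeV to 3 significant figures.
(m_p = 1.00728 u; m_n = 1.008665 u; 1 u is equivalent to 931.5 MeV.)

Mass of separated nucleons = 73(1.00728) + 88(1.008665) = 73.53144 + 88.762520 = 162.293960 u
Mass defect Δm = 162.293960 − 160.954483 = 1.339477 u
Converting to energy: 1.339477 u × 931.5 MeV/u = 1247.72 MeV

1250 MeV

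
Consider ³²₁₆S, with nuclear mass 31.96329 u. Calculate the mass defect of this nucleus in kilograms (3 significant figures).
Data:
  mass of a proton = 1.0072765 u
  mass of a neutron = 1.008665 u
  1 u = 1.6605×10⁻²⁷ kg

Mass of separated nucleons = 16(1.0072765) + 16(1.008665) = 16.1164240 + 16.138640 = 32.2550640 u
Mass defect Δm = 32.2550640 − 31.96329 = 0.2917740 u
In SI units: 0.2917740 u × 1.6605×10⁻²⁷ kg/u = 4.8449e-28 kg

4.84e-28 kg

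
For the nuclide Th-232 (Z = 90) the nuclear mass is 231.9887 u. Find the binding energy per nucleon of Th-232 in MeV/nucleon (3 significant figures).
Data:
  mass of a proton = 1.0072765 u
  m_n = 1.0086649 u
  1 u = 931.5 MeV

7.62 MeV/nucleon

Σm = 90·m_p + 142·m_n = 90.6548850 + 143.2304158 = 233.8853008 u
The mass defect is 233.8853008 − 231.9887 = 1.8966008 u.
Binding energy = Δm·c² = 1.8966008 × 931.5 MeV/u = 1766.68 MeV
Per nucleon: 1766.68 / 232 = 7.615 MeV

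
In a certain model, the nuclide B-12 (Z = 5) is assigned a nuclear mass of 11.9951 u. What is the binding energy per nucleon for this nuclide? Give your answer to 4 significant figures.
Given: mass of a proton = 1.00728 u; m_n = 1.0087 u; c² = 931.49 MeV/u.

7.933 MeV/nucleon

With 5 protons and 7 neutrons (A = 12):
Σm = 5·m_p + 7·m_n = 5.03640 + 7.0609 = 12.09730 u
Δm = 12.09730 − 11.9951 = 0.10220 u
Binding energy = Δm·c² = 0.10220 × 931.49 MeV/u = 95.1983 MeV
Dividing by A = 12 gives 7.933 MeV per nucleon.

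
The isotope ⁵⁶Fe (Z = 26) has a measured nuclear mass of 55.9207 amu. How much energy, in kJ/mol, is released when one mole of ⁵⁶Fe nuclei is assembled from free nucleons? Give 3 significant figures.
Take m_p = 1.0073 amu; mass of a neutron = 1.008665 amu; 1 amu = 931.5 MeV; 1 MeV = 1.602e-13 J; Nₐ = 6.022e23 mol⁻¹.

The nucleus contains 26 protons and 56 − 26 = 30 neutrons.
Mass of separated nucleons = 26(1.0073) + 30(1.008665) = 26.1898 + 30.259950 = 56.449750 amu
The mass defect is 56.449750 − 55.9207 = 0.529050 amu.
Converting to energy: 0.529050 amu × 931.5 MeV/amu = 492.810 MeV
Per nucleus in joules: 492.810 MeV × 1.602e-13 J/MeV = 7.8948e-11 J
Per mole: 7.8948e-11 J × 6.022e23 mol⁻¹ = 4.7542e+13 J/mol

4.75e+10 kJ/mol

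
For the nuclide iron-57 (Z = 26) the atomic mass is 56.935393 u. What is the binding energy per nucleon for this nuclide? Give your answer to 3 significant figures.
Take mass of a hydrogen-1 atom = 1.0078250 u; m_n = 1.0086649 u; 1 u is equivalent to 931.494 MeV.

The nucleus contains 26 protons and 57 − 26 = 31 neutrons.
Mass of separated nucleons = 26(1.0078250) + 31(1.0086649) = 26.2034500 + 31.2686119 = 57.4720619 u
The mass defect is 57.4720619 − 56.935393 = 0.5366689 u.
Binding energy = Δm·c² = 0.5366689 × 931.494 MeV/u = 499.904 MeV
Dividing by A = 57 gives 8.770 MeV per nucleon.

8.77 MeV/nucleon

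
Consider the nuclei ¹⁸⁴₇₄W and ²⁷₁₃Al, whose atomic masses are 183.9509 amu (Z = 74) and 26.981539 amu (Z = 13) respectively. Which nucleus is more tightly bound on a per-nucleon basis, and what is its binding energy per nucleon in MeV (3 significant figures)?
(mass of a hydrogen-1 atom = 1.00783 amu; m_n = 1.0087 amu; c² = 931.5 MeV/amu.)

¹⁸⁴₇₄W: Σm = 74(1.00783) + 110(1.0087) = 185.53642 amu; Δm = 1.58552 amu; E_B = 1476.9 MeV; E_B/A = 8.027 MeV
²⁷₁₃Al: Σm = 13(1.00783) + 14(1.0087) = 27.22359 amu; Δm = 0.242051 amu; E_B = 225.47 MeV; E_B/A = 8.351 MeV
²⁷₁₃Al has the higher binding energy per nucleon, so it is the more tightly bound nucleus.

²⁷₁₃Al; 8.35 MeV/nucleon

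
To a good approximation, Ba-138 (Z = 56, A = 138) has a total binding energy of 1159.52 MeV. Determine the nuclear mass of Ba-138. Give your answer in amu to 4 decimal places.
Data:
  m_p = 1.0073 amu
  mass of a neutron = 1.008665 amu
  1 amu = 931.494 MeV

Mass defect = 1159.52 MeV / (931.494 MeV/amu) = 1.244796 amu
Constituent mass = 56(1.0073) + 82(1.008665) = 139.119330 amu
Nuclear mass = 139.119330 − 1.244796 = 137.874534 amu ≈ 137.8745 amu (to 4 decimal places)

137.8745 amu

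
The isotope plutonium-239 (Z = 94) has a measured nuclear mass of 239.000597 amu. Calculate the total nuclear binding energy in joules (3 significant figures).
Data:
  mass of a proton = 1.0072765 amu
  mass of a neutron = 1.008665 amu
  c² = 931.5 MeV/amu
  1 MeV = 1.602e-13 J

With 94 protons and 145 neutrons (A = 239):
Σm = 94·m_p + 145·m_n = 94.6839910 + 146.256425 = 240.9404160 amu
The mass defect is 240.9404160 − 239.000597 = 1.9398190 amu.
Binding energy = Δm·c² = 1.9398190 × 931.5 MeV/amu = 1806.94 MeV
In joules: 1806.94 MeV × 1.602e-13 J/MeV = 2.8947e-10 J

2.89e-10 J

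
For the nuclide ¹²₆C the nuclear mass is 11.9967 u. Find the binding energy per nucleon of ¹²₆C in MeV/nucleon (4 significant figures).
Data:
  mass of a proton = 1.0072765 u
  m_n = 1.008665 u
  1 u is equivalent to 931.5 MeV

7.681 MeV/nucleon

Total constituent mass: 6 × 1.0072765 + 6 × 1.008665 = 12.0956490 u
Mass defect Δm = 12.0956490 − 11.9967 = 0.0989490 u
Converting to energy: 0.0989490 u × 931.5 MeV/u = 92.1710 MeV
BE/A = 92.1710 MeV / 12 = 7.681 MeV/nucleon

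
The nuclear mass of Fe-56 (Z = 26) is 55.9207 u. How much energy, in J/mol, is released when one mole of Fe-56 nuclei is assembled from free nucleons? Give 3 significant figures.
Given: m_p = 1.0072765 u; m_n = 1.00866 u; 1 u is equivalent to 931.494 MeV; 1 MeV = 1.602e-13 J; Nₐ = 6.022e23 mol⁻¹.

4.75e+13 J/mol

Mass of separated nucleons = 26(1.0072765) + 30(1.00866) = 26.1891890 + 30.25980 = 56.4489890 u
The mass defect is 56.4489890 − 55.9207 = 0.5282890 u.
Converting to energy: 0.5282890 u × 931.494 MeV/u = 492.098 MeV
Per nucleus in joules: 492.098 MeV × 1.602e-13 J/MeV = 7.8834e-11 J
Per mole: 7.8834e-11 J × 6.022e23 mol⁻¹ = 4.7474e+13 J/mol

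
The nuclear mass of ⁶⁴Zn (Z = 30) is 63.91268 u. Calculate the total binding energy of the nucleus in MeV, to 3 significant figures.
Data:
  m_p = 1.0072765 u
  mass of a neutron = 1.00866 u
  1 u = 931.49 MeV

Z = 30, so N = A − Z = 64 − 30 = 34.
Total constituent mass: 30 × 1.0072765 + 34 × 1.00866 = 64.5127350 u
The mass defect is 64.5127350 − 63.91268 = 0.6000550 u.
Binding energy = Δm·c² = 0.6000550 × 931.49 MeV/u = 558.945 MeV

559 MeV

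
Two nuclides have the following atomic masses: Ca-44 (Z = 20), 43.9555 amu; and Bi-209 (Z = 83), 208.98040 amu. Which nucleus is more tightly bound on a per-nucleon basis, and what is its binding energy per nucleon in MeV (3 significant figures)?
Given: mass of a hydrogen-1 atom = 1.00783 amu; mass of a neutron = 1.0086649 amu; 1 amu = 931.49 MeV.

Ca-44; 8.66 MeV/nucleon

Ca-44: Σm = 20(1.00783) + 24(1.0086649) = 44.3645576 amu; Δm = 0.4090576 amu; E_B = 381.03 MeV; E_B/A = 8.660 MeV
Bi-209: Σm = 83(1.00783) + 126(1.0086649) = 210.7416674 amu; Δm = 1.7612674 amu; E_B = 1640.6 MeV; E_B/A = 7.850 MeV
Ca-44 has the higher binding energy per nucleon, so it is the more tightly bound nucleus.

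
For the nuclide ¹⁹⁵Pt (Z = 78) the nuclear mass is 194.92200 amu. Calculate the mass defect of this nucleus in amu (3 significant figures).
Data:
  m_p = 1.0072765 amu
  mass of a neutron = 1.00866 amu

1.66 amu

Σm = 78·m_p + 117·m_n = 78.5675670 + 118.01322 = 196.5807870 amu
Mass defect Δm = 196.5807870 − 194.92200 = 1.6587870 amu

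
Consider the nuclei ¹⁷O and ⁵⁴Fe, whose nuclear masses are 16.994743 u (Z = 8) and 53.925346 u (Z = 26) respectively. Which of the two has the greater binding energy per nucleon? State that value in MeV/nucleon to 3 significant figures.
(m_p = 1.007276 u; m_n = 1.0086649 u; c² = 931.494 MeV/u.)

¹⁷O: Σm = 8(1.007276) + 9(1.0086649) = 17.1361921 u; Δm = 0.1414491 u; E_B = 131.76 MeV; E_B/A = 7.751 MeV
⁵⁴Fe: Σm = 26(1.007276) + 28(1.0086649) = 54.4317932 u; Δm = 0.5064472 u; E_B = 471.75 MeV; E_B/A = 8.736 MeV
⁵⁴Fe has the higher binding energy per nucleon, so it is the more tightly bound nucleus.

⁵⁴Fe; 8.74 MeV/nucleon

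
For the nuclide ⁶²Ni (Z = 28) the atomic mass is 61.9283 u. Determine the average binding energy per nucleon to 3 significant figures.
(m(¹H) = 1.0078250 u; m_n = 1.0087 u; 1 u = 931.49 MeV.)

8.81 MeV/nucleon

With 28 protons and 34 neutrons (A = 62):
Mass of separated nucleons = 28(1.0078250) + 34(1.0087) = 28.2191000 + 34.2958 = 62.5149000 u
Mass defect Δm = 62.5149000 − 61.9283 = 0.5866000 u
Binding energy = Δm·c² = 0.5866000 × 931.49 MeV/u = 546.412 MeV
Dividing by A = 62 gives 8.813 MeV per nucleon.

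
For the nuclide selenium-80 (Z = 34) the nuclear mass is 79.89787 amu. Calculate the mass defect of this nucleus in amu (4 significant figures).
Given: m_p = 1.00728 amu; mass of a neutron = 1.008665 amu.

Mass of separated nucleons = 34(1.00728) + 46(1.008665) = 34.24752 + 46.398590 = 80.646110 amu
Δm = 80.646110 − 79.89787 = 0.748240 amu

0.7482 amu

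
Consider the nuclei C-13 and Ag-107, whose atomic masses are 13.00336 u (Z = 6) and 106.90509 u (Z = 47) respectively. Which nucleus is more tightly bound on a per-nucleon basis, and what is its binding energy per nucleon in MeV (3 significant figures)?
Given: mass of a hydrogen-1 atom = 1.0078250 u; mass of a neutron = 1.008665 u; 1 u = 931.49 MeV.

C-13: Σm = 6(1.0078250) + 7(1.008665) = 13.1076050 u; Δm = 0.1042450 u; E_B = 97.103 MeV; E_B/A = 7.469 MeV
Ag-107: Σm = 47(1.0078250) + 60(1.008665) = 107.8876750 u; Δm = 0.9825850 u; E_B = 915.27 MeV; E_B/A = 8.554 MeV
Ag-107 has the higher binding energy per nucleon, so it is the more tightly bound nucleus.

Ag-107; 8.55 MeV/nucleon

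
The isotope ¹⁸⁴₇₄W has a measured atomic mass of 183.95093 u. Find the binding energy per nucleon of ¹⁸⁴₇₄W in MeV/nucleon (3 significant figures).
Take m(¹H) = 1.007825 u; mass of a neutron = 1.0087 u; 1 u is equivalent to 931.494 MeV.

8.02 MeV/nucleon

With 74 protons and 110 neutrons (A = 184):
Mass of separated nucleons = 74(1.007825) + 110(1.0087) = 74.579050 + 110.9570 = 185.536050 u
Mass defect Δm = 185.536050 − 183.95093 = 1.585120 u
Converting to energy: 1.585120 u × 931.494 MeV/u = 1476.53 MeV
BE/A = 1476.53 MeV / 184 = 8.0246 MeV/nucleon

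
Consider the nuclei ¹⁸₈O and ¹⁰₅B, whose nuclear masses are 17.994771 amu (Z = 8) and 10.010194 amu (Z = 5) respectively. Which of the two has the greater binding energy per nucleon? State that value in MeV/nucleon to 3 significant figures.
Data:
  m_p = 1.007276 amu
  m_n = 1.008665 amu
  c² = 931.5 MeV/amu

¹⁸₈O: Σm = 8(1.007276) + 10(1.008665) = 18.144858 amu; Δm = 0.150087 amu; E_B = 139.81 MeV; E_B/A = 7.767 MeV
¹⁰₅B: Σm = 5(1.007276) + 5(1.008665) = 10.079705 amu; Δm = 0.069511 amu; E_B = 64.749 MeV; E_B/A = 6.4749 MeV
¹⁸₈O has the higher binding energy per nucleon, so it is the more tightly bound nucleus.

¹⁸₈O; 7.77 MeV/nucleon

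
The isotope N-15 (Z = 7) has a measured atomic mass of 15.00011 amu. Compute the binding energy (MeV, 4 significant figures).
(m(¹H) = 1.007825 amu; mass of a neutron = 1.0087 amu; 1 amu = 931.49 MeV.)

115.8 MeV

Z = 7, so N = A − Z = 15 − 7 = 8.
Σm = 7·m(¹H) + 8·m_n = 7.054775 + 8.0696 = 15.124375 amu
Mass defect Δm = 15.124375 − 15.00011 = 0.124265 amu
Converting to energy: 0.124265 amu × 931.49 MeV/amu = 115.752 MeV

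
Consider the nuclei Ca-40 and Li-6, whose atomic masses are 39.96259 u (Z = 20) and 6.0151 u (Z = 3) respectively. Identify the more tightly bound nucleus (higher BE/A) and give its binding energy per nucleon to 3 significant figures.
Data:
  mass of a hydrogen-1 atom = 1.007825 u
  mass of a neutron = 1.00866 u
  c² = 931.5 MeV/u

Ca-40: Σm = 20(1.007825) + 20(1.00866) = 40.329700 u; Δm = 0.367110 u; E_B = 341.96 MeV; E_B/A = 8.549 MeV
Li-6: Σm = 3(1.007825) + 3(1.00866) = 6.049455 u; Δm = 0.034355 u; E_B = 32.002 MeV; E_B/A = 5.334 MeV
Ca-40 has the higher binding energy per nucleon, so it is the more tightly bound nucleus.

Ca-40; 8.55 MeV/nucleon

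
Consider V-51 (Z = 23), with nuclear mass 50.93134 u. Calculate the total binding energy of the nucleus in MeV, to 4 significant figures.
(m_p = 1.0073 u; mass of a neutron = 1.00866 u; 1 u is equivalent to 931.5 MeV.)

446.2 MeV

Mass of separated nucleons = 23(1.0073) + 28(1.00866) = 23.1679 + 28.24248 = 51.41038 u
Mass defect Δm = 51.41038 − 50.93134 = 0.47904 u
E_B = 0.47904 × 931.5 = 446.226 MeV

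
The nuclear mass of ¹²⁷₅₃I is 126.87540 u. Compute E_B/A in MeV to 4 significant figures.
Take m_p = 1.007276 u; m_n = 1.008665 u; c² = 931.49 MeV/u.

8.445 MeV/nucleon

Total constituent mass: 53 × 1.007276 + 74 × 1.008665 = 128.026838 u
Mass defect Δm = 128.026838 − 126.87540 = 1.151438 u
Converting to energy: 1.151438 u × 931.49 MeV/u = 1072.55 MeV
Dividing by A = 127 gives 8.445 MeV per nucleon.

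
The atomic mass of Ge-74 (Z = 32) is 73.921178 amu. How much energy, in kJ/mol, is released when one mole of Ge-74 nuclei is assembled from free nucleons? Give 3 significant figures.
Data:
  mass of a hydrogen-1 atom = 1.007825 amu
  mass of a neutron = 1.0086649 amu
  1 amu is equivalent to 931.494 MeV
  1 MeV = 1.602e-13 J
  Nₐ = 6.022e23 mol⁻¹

6.23e+10 kJ/mol

Z = 32, so N = A − Z = 74 − 32 = 42.
Mass of separated nucleons = 32(1.007825) + 42(1.0086649) = 32.250400 + 42.3639258 = 74.6143258 amu
The mass defect is 74.6143258 − 73.921178 = 0.6931478 amu.
Converting to energy: 0.6931478 amu × 931.494 MeV/amu = 645.663 MeV
Per nucleus in joules: 645.663 MeV × 1.602e-13 J/MeV = 1.0344e-10 J
Per mole: 1.0344e-10 J × 6.022e23 mol⁻¹ = 6.2292e+13 J/mol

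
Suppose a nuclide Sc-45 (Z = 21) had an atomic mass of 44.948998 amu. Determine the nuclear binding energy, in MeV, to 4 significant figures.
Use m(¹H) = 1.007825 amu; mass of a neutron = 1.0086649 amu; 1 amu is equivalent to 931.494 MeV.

394.3 MeV

Σm = 21·m(¹H) + 24·m_n = 21.164325 + 24.2079576 = 45.3722826 amu
Mass defect Δm = 45.3722826 − 44.948998 = 0.4232846 amu
Converting to energy: 0.4232846 amu × 931.494 MeV/amu = 394.287 MeV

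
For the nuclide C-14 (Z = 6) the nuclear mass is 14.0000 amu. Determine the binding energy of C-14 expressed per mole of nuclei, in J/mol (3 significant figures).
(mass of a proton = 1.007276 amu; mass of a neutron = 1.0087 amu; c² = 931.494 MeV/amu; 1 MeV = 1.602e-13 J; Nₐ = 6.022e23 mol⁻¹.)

1.02e+13 J/mol

Σm = 6·m_p + 8·m_n = 6.043656 + 8.0696 = 14.113256 amu
The mass defect is 14.113256 − 14.0000 = 0.113256 amu.
Converting to energy: 0.113256 amu × 931.494 MeV/amu = 105.497 MeV
Per nucleus in joules: 105.497 MeV × 1.602e-13 J/MeV = 1.6901e-11 J
Per mole: 1.6901e-11 J × 6.022e23 mol⁻¹ = 1.0178e+13 J/mol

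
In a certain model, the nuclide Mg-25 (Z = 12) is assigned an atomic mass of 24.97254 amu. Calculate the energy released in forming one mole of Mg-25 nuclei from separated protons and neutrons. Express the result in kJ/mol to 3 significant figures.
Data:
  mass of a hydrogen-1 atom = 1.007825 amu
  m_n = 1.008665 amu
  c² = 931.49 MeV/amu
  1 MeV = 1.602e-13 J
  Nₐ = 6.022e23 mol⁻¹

2.10e+10 kJ/mol

Z = 12, so N = A − Z = 25 − 12 = 13.
Σm = 12·m(¹H) + 13·m_n = 12.093900 + 13.112645 = 25.206545 amu
Mass defect Δm = 25.206545 − 24.97254 = 0.234005 amu
E_B = 0.234005 × 931.49 = 217.973 MeV
Per nucleus in joules: 217.973 MeV × 1.602e-13 J/MeV = 3.4919e-11 J
Per mole: 3.4919e-11 J × 6.022e23 mol⁻¹ = 2.1028e+13 J/mol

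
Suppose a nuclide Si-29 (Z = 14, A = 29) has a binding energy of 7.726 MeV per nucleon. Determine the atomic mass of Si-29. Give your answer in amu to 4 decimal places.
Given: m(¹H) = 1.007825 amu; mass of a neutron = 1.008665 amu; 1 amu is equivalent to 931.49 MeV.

Total binding energy = 29 × 7.726 = 224.054 MeV
Mass defect = 224.054 MeV / (931.49 MeV/amu) = 0.240533 amu
Constituent mass = 14(1.007825) + 15(1.008665) = 29.239525 amu
Atomic mass = 29.239525 − 0.240533 = 28.998992 amu ≈ 28.9990 amu (to 4 decimal places)

28.9990 amu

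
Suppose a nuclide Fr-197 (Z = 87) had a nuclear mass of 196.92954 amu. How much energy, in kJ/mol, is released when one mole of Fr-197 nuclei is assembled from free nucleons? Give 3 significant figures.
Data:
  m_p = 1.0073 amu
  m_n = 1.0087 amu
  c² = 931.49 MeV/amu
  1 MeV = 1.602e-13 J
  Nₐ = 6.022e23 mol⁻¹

1.49e+11 kJ/mol

With 87 protons and 110 neutrons (A = 197):
Σm = 87·m_p + 110·m_n = 87.6351 + 110.9570 = 198.5921 amu
Δm = 198.5921 − 196.92954 = 1.66256 amu
Converting to energy: 1.66256 amu × 931.49 MeV/amu = 1548.66 MeV
Per nucleus in joules: 1548.66 MeV × 1.602e-13 J/MeV = 2.4810e-10 J
Per mole: 2.4810e-10 J × 6.022e23 mol⁻¹ = 1.4941e+14 J/mol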